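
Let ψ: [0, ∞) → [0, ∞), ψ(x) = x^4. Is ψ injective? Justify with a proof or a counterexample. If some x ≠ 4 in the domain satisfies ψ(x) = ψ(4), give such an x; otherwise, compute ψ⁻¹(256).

4

On [0, ∞), x ↦ x^4 is strictly increasing, so ψ(s) = ψ(t) forces s = t. Thus ψ is injective.
Since x ↦ x^4 is strictly increasing on [0, ∞), it is injective there, so no x ≠ 4 in the domain has ψ(x) = ψ(4). We therefore compute ψ⁻¹(256) = 256^{1/4} = 4 (indeed 4^4 = 256).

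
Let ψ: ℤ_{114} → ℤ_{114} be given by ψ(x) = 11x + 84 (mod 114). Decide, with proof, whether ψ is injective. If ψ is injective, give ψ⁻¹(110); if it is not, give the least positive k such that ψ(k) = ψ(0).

Recall: ψ is injective if ψ(s) = ψ(t) implies s = t.
If ψ(s) = ψ(t), then 11s ≡ 11t (mod 114). Because gcd(11, 114) = 1, we may cancel 11 to get s ≡ t (mod 114).
Hence ψ is injective.
We now compute 11⁻¹ mod 114 explicitly. Euclid's algorithm: 114 = 10·11 + 4, 11 = 2·4 + 3, 4 = 1·3 + 1; back-substituting gives 1 = 83·11 − 8·114, so 11⁻¹ ≡ 83 (mod 114).
Since ψ is injective, we find ψ⁻¹(110): we need 11x ≡ 110 − 84 ≡ 26 (mod 114). Using 11⁻¹ = 83: x ≡ 83·26 = 2158 = 18·114 + 106, so x = 106.
Check: ψ(106) = 11·106 + 84 = 1250 = 10·114 + 110 ≡ 110 (mod 114).

106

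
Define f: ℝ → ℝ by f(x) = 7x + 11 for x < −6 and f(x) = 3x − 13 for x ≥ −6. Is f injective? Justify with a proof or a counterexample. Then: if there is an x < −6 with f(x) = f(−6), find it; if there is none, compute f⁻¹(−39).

Both pieces are strictly increasing (slopes 7 and 3), so each is injective on its own interval.
The left piece maps (−∞, −6) onto (−∞, −31); the right piece maps [−6, ∞) onto [−31, ∞).
These images are disjoint, so no value is attained by both pieces. Therefore f is injective.
Because the two images are disjoint, no x < −6 has f(x) = f(−6), so we compute f⁻¹(−39): −39 lies in (−∞, −31), so solve 7x + 11 = −39: x = (−39 − 11)/7 = −50/7.

-50/7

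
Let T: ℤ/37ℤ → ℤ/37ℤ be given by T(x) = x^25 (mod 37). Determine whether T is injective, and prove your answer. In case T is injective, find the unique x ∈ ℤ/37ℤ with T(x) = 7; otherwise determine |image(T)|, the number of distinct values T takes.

33

Since 37 is prime, the nonzero elements of ℤ/37ℤ form a cyclic group of order 36.
As gcd(25, 36) = 1, raising to the 25th power is a bijection on this group: if u^25 ≡ v^25 then (uv^{−1})^25 = 1, and the only element of order dividing gcd(25, 36) = 1 is 1, so u = v.
With T(0) = 0 this makes T injective on all of ℤ/37ℤ, hence bijective (finite equal-size domain and codomain). In particular T is injective.
Since T is injective, we find the preimage of 7. The inverse of x ↦ x^25 on (ℤ/37ℤ)^× is x ↦ x^13, because 25·13 = 325 = 9·36 + 1 ≡ 1 (mod 36) and x^{36} = 1 for x ≠ 0 (Fermat). So T⁻¹(7) = 7^13 mod 37.
Repeated squaring mod 37: 7^1 ≡ 7, 7^2 ≡ 7² = 49 ≡ 12, 7^4 ≡ 12² = 144 ≡ 33, 7^8 ≡ 33² = 1089 ≡ 16. Since 13 = 8 + 4 + 1, 7^13 ≡ 16·33·7: 16·33 = 528 ≡ 10, then 10·7 = 70 ≡ 33. So 7^13 ≡ 33 (mod 37).
Hence T⁻¹(7) = 33.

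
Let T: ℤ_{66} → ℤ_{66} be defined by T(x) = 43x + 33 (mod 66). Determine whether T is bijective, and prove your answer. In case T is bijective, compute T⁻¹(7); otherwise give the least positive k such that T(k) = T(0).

4

If T(s) = T(t), then 43s ≡ 43t (mod 66). Because gcd(43, 66) = 1, we may cancel 43 to get s ≡ t (mod 66).
We now compute 43⁻¹ mod 66 explicitly. Euclid's algorithm: 66 = 1·43 + 23, 43 = 1·23 + 20, 23 = 1·20 + 3, 20 = 6·3 + 2, 3 = 1·2 + 1; back-substituting gives 1 = 43·43 − 28·66, so 43⁻¹ ≡ 43 (mod 66).
For any y ∈ ℤ_{66}, x = 43(y − 33) mod 66 satisfies T(x) = 43·43(y − 33) + 33 ≡ y (since 43·43 ≡ 1 mod 66). So every y has a preimage.
Thus T is bijective.
Since T is bijective, we find T⁻¹(7): we need 43x ≡ 7 − 33 ≡ 40 (mod 66). Using 43⁻¹ = 43: x ≡ 43·40 = 1720 = 26·66 + 4, so x = 4.
Check: T(4) = 43·4 + 33 = 205 = 3·66 + 7 ≡ 7 (mod 66).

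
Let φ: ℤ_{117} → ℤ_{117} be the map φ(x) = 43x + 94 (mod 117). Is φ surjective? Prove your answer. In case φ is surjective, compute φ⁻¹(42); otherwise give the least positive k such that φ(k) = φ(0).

26

Since gcd(43, 117) = 1, 43 is invertible modulo 117. Euclid's algorithm: 117 = 2·43 + 31, 43 = 1·31 + 12, 31 = 2·12 + 7, 12 = 1·7 + 5, 7 = 1·5 + 2, 5 = 2·2 + 1; back-substituting gives 1 = 49·43 − 18·117, so 43⁻¹ ≡ 49 (mod 117).
Then y ↦ 49(y − 94) is a two-sided inverse to φ, so every y ∈ ℤ_{117} has a preimage.
Hence φ is surjective.
Since φ is surjective, we find φ⁻¹(42): we need 43x ≡ 42 − 94 ≡ 65 (mod 117). Using 43⁻¹ = 49: x ≡ 49·65 = 3185 = 27·117 + 26, so x = 26.
Check: φ(26) = 43·26 + 94 = 1212 = 10·117 + 42 ≡ 42 (mod 117).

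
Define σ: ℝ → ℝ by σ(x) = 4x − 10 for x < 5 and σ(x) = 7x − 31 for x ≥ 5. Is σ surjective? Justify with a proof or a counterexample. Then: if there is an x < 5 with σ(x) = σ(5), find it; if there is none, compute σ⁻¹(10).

7/2

Both pieces are strictly increasing (slopes 4 and 7), so each is injective on its own interval.
The left piece maps (−∞, 5) onto (−∞, 10); the right piece maps [5, ∞) onto [4, ∞).
The union (−∞, 10) ∪ [4, ∞) covers ℝ, so σ is surjective.
For the follow-up: the images overlap, so an x < 5 with σ(x) = σ(5) exists. σ(5) = 4; solving 4x − 10 = 4 for x < 5 gives x = (4 + 10)/4 = 7/2.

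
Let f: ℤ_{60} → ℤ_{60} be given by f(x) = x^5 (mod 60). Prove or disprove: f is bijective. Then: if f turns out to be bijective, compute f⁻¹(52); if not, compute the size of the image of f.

45

f(0) = 0^5 = 0.
f(30): Repeated squaring mod 60: 30^1 ≡ 30, 30^2 ≡ 30² = 900 ≡ 0, 30^4 ≡ 0² = 0. Since 5 = 4 + 1, 30^5 ≡ 0·30: 0·30 = 0. So 30^5 ≡ 0 (mod 60).
So f(0) = f(30) = 0 while 0 ≠ 30, so f is not injective, hence not bijective.
Since f is not bijective, we determine |image(f)|. Computing x^5 mod 60 for each x (by repeated squaring, reducing mod 60 at every step), the values f(0), f(1), …, f(59) are: 0, 1, 32, 3, 4, 5, 36, 7, 8, 9, 40, 11, 12, 13, 44, 15, 16, 17, 48, 19, 20, 21, 52, 23, 24, 25, 56, 27, 28, 29, 0, 31, 32, 33, 4, 35, 36, 37, 8, 39, 40, 41, 12, 43, 44, 45, 16, 47, 48, 49, 20, 51, 52, 53, 24, 55, 56, 57, 28, 59.
The distinct values are {0, 1, 3, 4, 5, 7, 8, 9, 11, 12, 13, 15, 16, 17, 19, 20, 21, 23, 24, 25, 27, 28, 29, 31, 32, 33, 35, 36, 37, 39, 40, 41, 43, 44, 45, 47, 48, 49, 51, 52, 53, 55, 56, 57, 59}; there are 45 of them.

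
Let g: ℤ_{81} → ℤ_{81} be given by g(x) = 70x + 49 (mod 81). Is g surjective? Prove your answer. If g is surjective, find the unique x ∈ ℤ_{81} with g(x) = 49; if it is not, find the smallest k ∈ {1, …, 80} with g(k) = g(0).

0

Since gcd(70, 81) = 1, 70 is invertible modulo 81. Euclid's algorithm: 81 = 1·70 + 11, 70 = 6·11 + 4, 11 = 2·4 + 3, 4 = 1·3 + 1; back-substituting gives 1 = 22·70 − 19·81, so 70⁻¹ ≡ 22 (mod 81).
For any y ∈ ℤ_{81}, x = 22(y − 49) mod 81 satisfies g(x) = 70·22(y − 49) + 49 ≡ y (since 70·22 ≡ 1 mod 81). So every y has a preimage.
Hence g is surjective.
Since g is surjective, we compute g⁻¹(49): solve 70x + 49 ≡ 49 (mod 81), i.e. 70x ≡ 0 (mod 81).
Multiplying by 70⁻¹ = 22 gives x ≡ 22·0 = 0 ≡ 0 (mod 81).
Check: g(0) = 70·0 + 49 = 49 ≡ 49 (mod 81).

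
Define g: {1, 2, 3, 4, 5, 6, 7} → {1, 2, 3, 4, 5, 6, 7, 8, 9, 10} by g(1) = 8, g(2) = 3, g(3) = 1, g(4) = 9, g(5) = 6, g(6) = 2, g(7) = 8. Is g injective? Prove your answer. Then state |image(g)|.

6

g(1) = 8 = g(7) with 1 ≠ 7, so g is not injective.
The image of g is {1, 2, 3, 6, 8, 9}, which has 6 elements.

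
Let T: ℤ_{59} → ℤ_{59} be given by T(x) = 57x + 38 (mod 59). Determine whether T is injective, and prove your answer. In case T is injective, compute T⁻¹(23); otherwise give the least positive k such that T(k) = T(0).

37

Recall that T is injective if T(a) = T(b) implies a = b.
Suppose T(a) = T(b) in ℤ_{59}. Then 57a + 38 ≡ 57b + 38 (mod 59), thus 57(a − b) ≡ 0 (mod 59).
Since gcd(57, 59) = 1, 57 is invertible modulo 59, hence a − b ≡ 0 (mod 59), i.e. a = b.
Thus T is injective.
We now compute 57⁻¹ mod 59 explicitly. Euclid's algorithm: 59 = 1·57 + 2, 57 = 28·2 + 1; back-substituting gives 1 = 29·57 − 28·59, so 57⁻¹ ≡ 29 (mod 59).
Since T is injective, we compute T⁻¹(23): solve 57x + 38 ≡ 23 (mod 59), i.e. 57x ≡ 44 (mod 59).
Multiplying by 57⁻¹ = 29 gives x ≡ 29·44 = 1276 = 21·59 + 37 ≡ 37 (mod 59).
Check: T(37) = 57·37 + 38 = 2147 = 36·59 + 23 ≡ 23 (mod 59).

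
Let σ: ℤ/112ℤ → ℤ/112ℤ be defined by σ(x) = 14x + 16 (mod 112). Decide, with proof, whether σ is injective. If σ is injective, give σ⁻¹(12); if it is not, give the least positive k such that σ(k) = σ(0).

8

We have gcd(14, 112) = 14 > 1. Taking x_1 = 0 and x_2 = 8: σ(0) = 16 and σ(8) = 14·8 + 16 = 128 ≡ 16 (mod 112).
So σ(0) = σ(8) while 0 ≠ 8, so σ is not injective.
Since σ is not injective, we find the least positive k with σ(k) = σ(0): this means 14k ≡ 0 (mod 112), i.e. 112 ∣ 14k. Since gcd(14, 112) = 14, dividing through by 14 this holds exactly when 8 ∣ k.
The smallest positive such k is 8.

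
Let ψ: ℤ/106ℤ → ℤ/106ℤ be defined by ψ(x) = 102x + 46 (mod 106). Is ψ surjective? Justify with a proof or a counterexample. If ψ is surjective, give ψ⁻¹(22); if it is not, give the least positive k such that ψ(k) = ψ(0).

53

Since gcd(102, 106) = 2, we have 102x ≡ 0 (mod 2) for all x, so ψ(x) ≡ 0 (mod 2).
But 1 ≢ 0 (mod 2), so 1 ∈ ℤ/106ℤ has no preimage. Therefore ψ is not surjective.
Since ψ is not surjective, we find the least positive k with ψ(k) = ψ(0): this means 102k ≡ 0 (mod 106), i.e. 106 ∣ 102k. Since gcd(102, 106) = 2, dividing through by 2 this holds exactly when 53 ∣ 51k, and as gcd(51, 53) = 1, exactly when 53 ∣ k.
The smallest positive such k is 53.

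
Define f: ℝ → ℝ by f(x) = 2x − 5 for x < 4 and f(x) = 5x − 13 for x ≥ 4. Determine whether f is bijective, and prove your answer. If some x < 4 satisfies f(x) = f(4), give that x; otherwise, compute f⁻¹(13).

26/5

Both pieces are strictly increasing (slopes 2 and 5), so each is injective on its own interval.
The left piece maps (−∞, 4) onto (−∞, 3); the right piece maps [4, ∞) onto [7, ∞).
The images leave a gap (3 has no preimage), so f is not surjective, hence not bijective.
Because the two images are disjoint, no x < 4 has f(x) = f(4), so we compute f⁻¹(13): 13 lies in [7, ∞), so solve 5x − 13 = 13: x = (13 + 13)/5 = 26/5.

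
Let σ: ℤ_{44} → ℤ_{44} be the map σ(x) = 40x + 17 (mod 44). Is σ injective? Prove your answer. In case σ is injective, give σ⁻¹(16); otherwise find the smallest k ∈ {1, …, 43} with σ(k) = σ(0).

11

By definition, injectivity means: for all s, t in the domain, σ(s) = σ(t) implies s = t.
We have gcd(40, 44) = 4 > 1. Taking s = 0 and t = 11: σ(0) = 17 and σ(11) = 40·11 + 17 = 457 ≡ 17 (mod 44).
So σ(0) = σ(11) while 0 ≠ 11, thus σ is not injective.
Since σ is not injective, we find the least positive k with σ(k) = σ(0): this means 40k ≡ 0 (mod 44), i.e. 44 ∣ 40k. Since gcd(40, 44) = 4, dividing through by 4 this holds exactly when 11 ∣ 10k, and as gcd(10, 11) = 1, exactly when 11 ∣ k.
The smallest positive such k is 11.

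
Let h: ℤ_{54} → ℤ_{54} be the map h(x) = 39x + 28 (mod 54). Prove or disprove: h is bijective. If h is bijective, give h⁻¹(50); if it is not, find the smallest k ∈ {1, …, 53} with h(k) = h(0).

By definition, h is injective when h(x_1) = h(x_2) forces x_1 = x_2.
We have gcd(39, 54) = 3 > 1. Taking x_1 = 0 and x_2 = 18: h(0) = 28 and h(18) = 39·18 + 28 = 730 ≡ 28 (mod 54).
So h(0) = h(18) while 0 ≠ 18, thus h is not injective, hence not bijective.
Since h is not bijective, we find the least positive k with h(k) = h(0): this means 39k ≡ 0 (mod 54), i.e. 54 ∣ 39k. Since gcd(39, 54) = 3, dividing through by 3 this holds exactly when 18 ∣ 13k, and as gcd(13, 18) = 1, exactly when 18 ∣ k.
The smallest positive such k is 18.

18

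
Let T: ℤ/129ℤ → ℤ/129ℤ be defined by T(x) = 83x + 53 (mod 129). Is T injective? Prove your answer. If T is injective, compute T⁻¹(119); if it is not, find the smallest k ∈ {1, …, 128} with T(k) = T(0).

Suppose T(s) = T(t) in ℤ/129ℤ. Then 83s + 53 ≡ 83t + 53 (mod 129), hence 83(s − t) ≡ 0 (mod 129).
Since gcd(83, 129) = 1, 83 is invertible modulo 129, therefore s − t ≡ 0 (mod 129), i.e. s = t.
Thus T is injective.
We now compute 83⁻¹ mod 129 explicitly. Euclid's algorithm: 129 = 1·83 + 46, 83 = 1·46 + 37, 46 = 1·37 + 9, 37 = 4·9 + 1; back-substituting gives 1 = 14·83 − 9·129, so 83⁻¹ ≡ 14 (mod 129).
Since T is injective, we compute T⁻¹(119): solve 83x + 53 ≡ 119 (mod 129), i.e. 83x ≡ 66 (mod 129).
Multiplying by 83⁻¹ = 14 gives x ≡ 14·66 = 924 = 7·129 + 21 ≡ 21 (mod 129).
Check: T(21) = 83·21 + 53 = 1796 = 13·129 + 119 ≡ 119 (mod 129).

21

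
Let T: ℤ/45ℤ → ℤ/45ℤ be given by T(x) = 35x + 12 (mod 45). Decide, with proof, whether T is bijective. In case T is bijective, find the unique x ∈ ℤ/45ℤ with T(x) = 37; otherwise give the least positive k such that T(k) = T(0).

9

We have gcd(35, 45) = 5 > 1. Taking s = 0 and t = 9: T(0) = 12 and T(9) = 35·9 + 12 = 327 ≡ 12 (mod 45).
So T(0) = T(9) while 0 ≠ 9, hence T is not injective, hence not bijective.
Since T is not bijective, we find the least positive k with T(k) = T(0): this means 35k ≡ 0 (mod 45), i.e. 45 ∣ 35k. Since gcd(35, 45) = 5, dividing through by 5 this holds exactly when 9 ∣ 7k, and as gcd(7, 9) = 1, exactly when 9 ∣ k.
The smallest positive such k is 9.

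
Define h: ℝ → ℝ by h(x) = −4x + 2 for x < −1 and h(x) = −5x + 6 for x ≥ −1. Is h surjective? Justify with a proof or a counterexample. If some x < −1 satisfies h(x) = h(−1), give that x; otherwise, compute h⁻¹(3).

-9/4

Both pieces are strictly decreasing (slopes −4 and −5), so each is injective on its own interval.
The left piece maps (−∞, −1) onto (6, ∞); the right piece maps [−1, ∞) onto (−∞, 11].
The union (6, ∞) ∪ (−∞, 11] covers ℝ, so h is surjective.
For the follow-up: the images overlap, so an x < −1 with h(x) = h(−1) exists. h(−1) = 11; solving −4x + 2 = 11 for x < −1 gives x = (11 − 2)/(−4) = −9/4.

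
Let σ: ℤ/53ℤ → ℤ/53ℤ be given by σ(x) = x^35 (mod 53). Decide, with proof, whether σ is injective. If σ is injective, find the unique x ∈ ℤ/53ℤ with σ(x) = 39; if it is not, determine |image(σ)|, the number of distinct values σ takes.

12

Since 53 is prime, the nonzero elements of ℤ/53ℤ form a cyclic group of order 52.
As gcd(35, 52) = 1, raising to the 35th power is a bijection on this group: if x_1^35 ≡ x_2^35 then (x_1x_2^{−1})^35 = 1, and the only element of order dividing gcd(35, 52) = 1 is 1, so x_1 = x_2.
With σ(0) = 0 this makes σ injective on all of ℤ/53ℤ, hence bijective (finite equal-size domain and codomain). In particular σ is injective.
Since σ is injective, we find the preimage of 39. The inverse of x ↦ x^35 on (ℤ/53ℤ)^× is x ↦ x^3, because 35·3 = 105 = 2·52 + 1 ≡ 1 (mod 52) and x^{52} = 1 for x ≠ 0 (Fermat). So σ⁻¹(39) = 39^3 mod 53.
Repeated squaring mod 53: 39^1 ≡ 39, 39^2 ≡ 39² = 1521 ≡ 37. Since 3 = 2 + 1, 39^3 ≡ 37·39: 37·39 = 1443 ≡ 12. So 39^3 ≡ 12 (mod 53).
Hence σ⁻¹(39) = 12.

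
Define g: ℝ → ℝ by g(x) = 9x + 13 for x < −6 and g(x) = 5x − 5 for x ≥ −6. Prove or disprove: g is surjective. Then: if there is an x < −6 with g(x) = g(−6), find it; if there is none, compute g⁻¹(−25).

-4

Both pieces are strictly increasing (slopes 9 and 5), so each is injective on its own interval.
The left piece maps (−∞, −6) onto (−∞, −41); the right piece maps [−6, ∞) onto [−35, ∞).
The union (−∞, −41) ∪ [−35, ∞) omits the interval between −41 and −35; in particular −41 has no preimage. So g is not surjective.
Because the two images are disjoint, no x < −6 has g(x) = g(−6), so we compute g⁻¹(−25): −25 lies in [−35, ∞), so solve 5x − 5 = −25: x = (−25 + 5)/5 = −4.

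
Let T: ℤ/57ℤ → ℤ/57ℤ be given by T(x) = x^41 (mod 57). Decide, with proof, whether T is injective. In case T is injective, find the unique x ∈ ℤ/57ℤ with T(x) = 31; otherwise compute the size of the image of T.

46

Computing x^41 mod 57 for each x (by repeated squaring, reducing mod 57 at every step), the values T(0), T(1), …, T(56) are: 0, 1, 32, 15, 55, 47, 24, 49, 50, 54, 22, 26, 27, 52, 29, 21, 4, 44, 18, 19, 20, 51, 34, 17, 9, 43, 11, 12, 16, 41, 45, 46, 14, 48, 40, 23, 6, 37, 38, 39, 13, 53, 36, 28, 5, 30, 31, 35, 3, 7, 8, 33, 10, 2, 42, 25, 56.
Every element of ℤ/57ℤ appears exactly once in this list, so T is a bijection, and in particular injective.
Since T is injective, we read off the preimage of 31 from the same table: T(46) = 31, so T⁻¹(31) = 46.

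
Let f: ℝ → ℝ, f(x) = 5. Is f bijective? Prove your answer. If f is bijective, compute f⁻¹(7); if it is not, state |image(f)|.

f(0) = 5 = f(1) with 0 ≠ 1, so f is not injective, hence not bijective.
Since f is not bijective, we state |image(f)|: the image of f is {5}, which has 1 element.

1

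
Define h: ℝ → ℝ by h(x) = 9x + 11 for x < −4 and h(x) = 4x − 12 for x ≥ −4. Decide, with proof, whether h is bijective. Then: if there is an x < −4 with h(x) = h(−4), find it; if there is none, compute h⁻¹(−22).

Both pieces are strictly increasing (slopes 9 and 4), so each is injective on its own interval.
The left piece maps (−∞, −4) onto (−∞, −25); the right piece maps [−4, ∞) onto [−28, ∞).
These images overlap. In particular h(−4) = −28 (right piece), and solving 9x + 11 = −28 on the left piece gives x = −13/3 < −4.
So h(−13/3) = h(−4) with −13/3 ≠ −4, and h is not injective, hence not bijective. This x = −13/3 is the requested value below −4.

-13/3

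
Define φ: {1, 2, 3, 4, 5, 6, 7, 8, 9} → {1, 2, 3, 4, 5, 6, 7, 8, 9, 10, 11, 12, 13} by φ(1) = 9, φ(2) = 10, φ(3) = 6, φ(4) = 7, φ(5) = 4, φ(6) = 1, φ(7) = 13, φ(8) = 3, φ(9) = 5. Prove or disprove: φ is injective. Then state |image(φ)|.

The values φ(1), …, φ(9) are 9, 10, 6, 7, 4, 1, 13, 3, 5 — all distinct.
So φ(s) = φ(t) only when s = t, and φ is injective.
The image of φ is {1, 3, 4, 5, 6, 7, 9, 10, 13}, which has 9 elements.

9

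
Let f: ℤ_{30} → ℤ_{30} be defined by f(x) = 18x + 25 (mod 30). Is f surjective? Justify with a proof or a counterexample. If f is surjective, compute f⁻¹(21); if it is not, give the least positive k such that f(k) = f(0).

5

Since gcd(18, 30) = 6, we have 18x ≡ 0 (mod 6) for all x, so f(x) ≡ 1 (mod 6).
But 0 ≢ 1 (mod 6), so 0 ∈ ℤ_{30} has no preimage. So f is not surjective.
Since f is not surjective, we find the least positive k with f(k) = f(0): this means 18k ≡ 0 (mod 30), i.e. 30 ∣ 18k. Since gcd(18, 30) = 6, dividing through by 6 this holds exactly when 5 ∣ 3k, and as gcd(3, 5) = 1, exactly when 5 ∣ k.
The smallest positive such k is 5.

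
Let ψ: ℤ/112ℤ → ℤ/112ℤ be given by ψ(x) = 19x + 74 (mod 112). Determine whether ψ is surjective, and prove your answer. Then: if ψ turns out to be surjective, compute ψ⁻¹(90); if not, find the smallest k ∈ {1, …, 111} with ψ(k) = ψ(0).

48

Since gcd(19, 112) = 1, 19 is invertible modulo 112. Euclid's algorithm: 112 = 5·19 + 17, 19 = 1·17 + 2, 17 = 8·2 + 1; back-substituting gives 1 = 59·19 − 10·112, so 19⁻¹ ≡ 59 (mod 112).
For any y ∈ ℤ/112ℤ, x = 59(y − 74) mod 112 satisfies ψ(x) = 19·59(y − 74) + 74 ≡ y (since 19·59 ≡ 1 mod 112). So every y has a preimage.
So ψ is surjective.
Since ψ is surjective, we compute ψ⁻¹(90): solve 19x + 74 ≡ 90 (mod 112), i.e. 19x ≡ 16 (mod 112).
Multiplying by 19⁻¹ = 59 gives x ≡ 59·16 = 944 = 8·112 + 48 ≡ 48 (mod 112).
Check: ψ(48) = 19·48 + 74 = 986 = 8·112 + 90 ≡ 90 (mod 112).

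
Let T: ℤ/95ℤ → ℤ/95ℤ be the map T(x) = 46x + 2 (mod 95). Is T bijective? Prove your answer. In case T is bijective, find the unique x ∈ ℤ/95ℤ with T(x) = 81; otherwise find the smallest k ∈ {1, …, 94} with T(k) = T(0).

74

By definition, injectivity means: for all x_1, x_2 in the domain, T(x_1) = T(x_2) implies x_1 = x_2.
If T(x_1) = T(x_2), then 46x_1 ≡ 46x_2 (mod 95). Because gcd(46, 95) = 1, we may cancel 46 to get x_1 ≡ x_2 (mod 95).
We now compute 46⁻¹ mod 95 explicitly. Euclid's algorithm: 95 = 2·46 + 3, 46 = 15·3 + 1; back-substituting gives 1 = 31·46 − 15·95, so 46⁻¹ ≡ 31 (mod 95).
For any y ∈ ℤ/95ℤ, x = 31(y − 2) mod 95 satisfies T(x) = 46·31(y − 2) + 2 ≡ y (since 46·31 ≡ 1 mod 95). So every y has a preimage.
Therefore T is bijective.
Since T is bijective, we find T⁻¹(81): we need 46x ≡ 81 − 2 ≡ 79 (mod 95). Using 46⁻¹ = 31: x ≡ 31·79 = 2449 = 25·95 + 74, so x = 74.
Check: T(74) = 46·74 + 2 = 3406 = 35·95 + 81 ≡ 81 (mod 95).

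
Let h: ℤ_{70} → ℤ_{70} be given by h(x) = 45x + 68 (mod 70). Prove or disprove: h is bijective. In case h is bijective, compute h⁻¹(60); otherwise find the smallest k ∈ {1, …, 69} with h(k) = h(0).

14

We have gcd(45, 70) = 5 > 1. Taking u = 0 and v = 14: h(0) = 68 and h(14) = 45·14 + 68 = 698 ≡ 68 (mod 70).
So h(0) = h(14) while 0 ≠ 14, therefore h is not injective, hence not bijective.
Since h is not bijective, we find the least positive k with h(k) = h(0): this means 45k ≡ 0 (mod 70), i.e. 70 ∣ 45k. Since gcd(45, 70) = 5, dividing through by 5 this holds exactly when 14 ∣ 9k, and as gcd(9, 14) = 1, exactly when 14 ∣ k.
The smallest positive such k is 14.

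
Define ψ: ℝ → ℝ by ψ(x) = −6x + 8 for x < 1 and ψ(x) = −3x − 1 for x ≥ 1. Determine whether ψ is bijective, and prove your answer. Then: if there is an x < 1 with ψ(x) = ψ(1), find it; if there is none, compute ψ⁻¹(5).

Both pieces are strictly decreasing (slopes −6 and −3), so each is injective on its own interval.
The left piece maps (−∞, 1) onto (2, ∞); the right piece maps [1, ∞) onto (−∞, −4].
The images leave a gap (2 has no preimage), so ψ is not surjective, hence not bijective.
Because the two images are disjoint, no x < 1 has ψ(x) = ψ(1), so we compute ψ⁻¹(5): 5 lies in (2, ∞), so solve −6x + 8 = 5: x = (5 − 8)/(−6) = 1/2.

1/2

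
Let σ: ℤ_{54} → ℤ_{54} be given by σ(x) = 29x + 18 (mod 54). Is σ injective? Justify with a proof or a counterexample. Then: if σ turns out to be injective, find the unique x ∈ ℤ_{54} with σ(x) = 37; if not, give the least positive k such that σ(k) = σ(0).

By definition, σ is injective if σ(a) = σ(b) implies a = b.
Suppose σ(a) = σ(b) in ℤ_{54}. Then 29a + 18 ≡ 29b + 18 (mod 54), thus 29(a − b) ≡ 0 (mod 54).
Since gcd(29, 54) = 1, 29 is invertible modulo 54, therefore a − b ≡ 0 (mod 54), i.e. a = b.
Thus σ is injective.
We now compute 29⁻¹ mod 54 explicitly. Euclid's algorithm: 54 = 1·29 + 25, 29 = 1·25 + 4, 25 = 6·4 + 1; back-substituting gives 1 = 41·29 − 22·54, so 29⁻¹ ≡ 41 (mod 54).
Since σ is injective, we compute σ⁻¹(37): solve 29x + 18 ≡ 37 (mod 54), i.e. 29x ≡ 19 (mod 54).
Multiplying by 29⁻¹ = 41 gives x ≡ 41·19 = 779 = 14·54 + 23 ≡ 23 (mod 54).
Check: σ(23) = 29·23 + 18 = 685 = 12·54 + 37 ≡ 37 (mod 54).

23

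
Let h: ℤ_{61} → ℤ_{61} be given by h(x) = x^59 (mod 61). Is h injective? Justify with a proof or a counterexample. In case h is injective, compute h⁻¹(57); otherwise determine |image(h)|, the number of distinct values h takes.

Since 61 is prime, the nonzero elements of ℤ_{61} form a cyclic group of order 60.
As gcd(59, 60) = 1, raising to the 59th power is a bijection on this group: if u^59 ≡ v^59 then (uv^{−1})^59 = 1, and the only element of order dividing gcd(59, 60) = 1 is 1, so u = v.
With h(0) = 0 this makes h injective on all of ℤ_{61}, hence bijective (finite equal-size domain and codomain). In particular h is injective.
Since h is injective, we find the preimage of 57. The inverse of x ↦ x^59 on (ℤ_{61})^× is x ↦ x^59, because 59·59 = 3481 = 58·60 + 1 ≡ 1 (mod 60) and x^{60} = 1 for x ≠ 0 (Fermat). So h⁻¹(57) = 57^59 mod 61.
Repeated squaring mod 61: 57^1 ≡ 57, 57^2 ≡ 57² = 3249 ≡ 16, 57^4 ≡ 16² = 256 ≡ 12, 57^8 ≡ 12² = 144 ≡ 22, 57^16 ≡ 22² = 484 ≡ 57, 57^32 ≡ 57² = 3249 ≡ 16. Since 59 = 32 + 16 + 8 + 2 + 1, 57^59 ≡ 16·57·22·16·57: 16·57 = 912 ≡ 58, then 58·22 = 1276 ≡ 56, then 56·16 = 896 ≡ 42, then 42·57 = 2394 ≡ 15. So 57^59 ≡ 15 (mod 61).
Hence h⁻¹(57) = 15.

15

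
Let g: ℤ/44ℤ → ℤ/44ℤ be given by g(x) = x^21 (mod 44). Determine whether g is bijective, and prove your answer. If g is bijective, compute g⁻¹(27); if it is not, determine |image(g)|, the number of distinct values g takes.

33

g(0) = 0^21 = 0.
g(22): Repeated squaring mod 44: 22^1 ≡ 22, 22^2 ≡ 22² = 484 ≡ 0, 22^4 ≡ 0² = 0, 22^8 ≡ 0² = 0, 22^16 ≡ 0² = 0. Since 21 = 16 + 4 + 1, 22^21 ≡ 0·0·22: 0·0 = 0, then 0·22 = 0. So 22^21 ≡ 0 (mod 44).
So g(0) = g(22) = 0 while 0 ≠ 22, so g is not injective, hence not bijective.
Since g is not bijective, we determine |image(g)|. Computing x^21 mod 44 for each x (by repeated squaring, reducing mod 44 at every step), the values g(0), g(1), …, g(43) are: 0, 1, 24, 3, 4, 5, 28, 7, 8, 9, 32, 11, 12, 13, 36, 15, 16, 17, 40, 19, 20, 21, 0, 23, 24, 25, 4, 27, 28, 29, 8, 31, 32, 33, 12, 35, 36, 37, 16, 39, 40, 41, 20, 43.
The distinct values are {0, 1, 3, 4, 5, 7, 8, 9, 11, 12, 13, 15, 16, 17, 19, 20, 21, 23, 24, 25, 27, 28, 29, 31, 32, 33, 35, 36, 37, 39, 40, 41, 43}; there are 33 of them.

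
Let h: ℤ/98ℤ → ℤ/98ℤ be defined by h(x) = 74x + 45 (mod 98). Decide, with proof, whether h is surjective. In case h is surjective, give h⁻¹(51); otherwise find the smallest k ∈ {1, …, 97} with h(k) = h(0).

49

Recall that h is surjective if every y in the codomain equals h(x) for some x in the domain.
Since gcd(74, 98) = 2, we have 74x ≡ 0 (mod 2) for all x, so h(x) ≡ 1 (mod 2).
But 0 ≢ 1 (mod 2), so 0 ∈ ℤ/98ℤ has no preimage. Therefore h is not surjective.
Since h is not surjective, we find the least positive k with h(k) = h(0): this means 74k ≡ 0 (mod 98), i.e. 98 ∣ 74k. Since gcd(74, 98) = 2, dividing through by 2 this holds exactly when 49 ∣ 37k, and as gcd(37, 49) = 1, exactly when 49 ∣ k.
The smallest positive such k is 49.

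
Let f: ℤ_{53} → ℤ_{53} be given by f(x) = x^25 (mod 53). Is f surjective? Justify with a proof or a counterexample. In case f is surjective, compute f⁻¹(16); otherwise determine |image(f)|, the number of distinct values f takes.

10

Since 53 is prime, the nonzero elements of ℤ_{53} form a cyclic group of order 52.
As gcd(25, 52) = 1, raising to the 25th power is a bijection on this group: if x_1^25 ≡ x_2^25 then (x_1x_2^{−1})^25 = 1, and the only element of order dividing gcd(25, 52) = 1 is 1, so x_1 = x_2.
With f(0) = 0 this makes f injective on all of ℤ_{53}, hence bijective (finite equal-size domain and codomain). In particular f is surjective.
Since f is surjective, we find the preimage of 16. The inverse of x ↦ x^25 on (ℤ_{53})^× is x ↦ x^25, because 25·25 = 625 = 12·52 + 1 ≡ 1 (mod 52) and x^{52} = 1 for x ≠ 0 (Fermat). So f⁻¹(16) = 16^25 mod 53.
Repeated squaring mod 53: 16^1 ≡ 16, 16^2 ≡ 16² = 256 ≡ 44, 16^4 ≡ 44² = 1936 ≡ 28, 16^8 ≡ 28² = 784 ≡ 42, 16^16 ≡ 42² = 1764 ≡ 15. Since 25 = 16 + 8 + 1, 16^25 ≡ 15·42·16: 15·42 = 630 ≡ 47, then 47·16 = 752 ≡ 10. So 16^25 ≡ 10 (mod 53).
Hence f⁻¹(16) = 10.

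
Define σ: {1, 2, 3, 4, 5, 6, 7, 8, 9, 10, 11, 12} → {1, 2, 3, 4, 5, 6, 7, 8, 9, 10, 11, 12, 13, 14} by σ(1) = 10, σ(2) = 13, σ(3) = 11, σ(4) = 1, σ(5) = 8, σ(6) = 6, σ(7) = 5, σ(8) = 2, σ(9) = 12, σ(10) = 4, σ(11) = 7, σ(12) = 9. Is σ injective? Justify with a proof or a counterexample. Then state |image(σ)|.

The values σ(1), …, σ(12) are 10, 13, 11, 1, 8, 6, 5, 2, 12, 4, 7, 9 — all distinct.
So σ(s) = σ(t) only when s = t, and σ is injective.
The image of σ is {1, 2, 4, 5, 6, 7, 8, 9, 10, 11, 12, 13}, which has 12 elements.

12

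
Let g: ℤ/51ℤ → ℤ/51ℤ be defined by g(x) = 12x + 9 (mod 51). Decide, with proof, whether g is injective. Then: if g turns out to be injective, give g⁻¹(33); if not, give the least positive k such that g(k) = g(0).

Recall that g is injective when g(u) = g(v) forces u = v.
We have gcd(12, 51) = 3 > 1. Taking u = 0 and v = 17: g(0) = 9 and g(17) = 12·17 + 9 = 213 ≡ 9 (mod 51).
So g(0) = g(17) while 0 ≠ 17, thus g is not injective.
Since g is not injective, we find the least positive k with g(k) = g(0): this means 12k ≡ 0 (mod 51), i.e. 51 ∣ 12k. Since gcd(12, 51) = 3, dividing through by 3 this holds exactly when 17 ∣ 4k, and as gcd(4, 17) = 1, exactly when 17 ∣ k.
The smallest positive such k is 17.

17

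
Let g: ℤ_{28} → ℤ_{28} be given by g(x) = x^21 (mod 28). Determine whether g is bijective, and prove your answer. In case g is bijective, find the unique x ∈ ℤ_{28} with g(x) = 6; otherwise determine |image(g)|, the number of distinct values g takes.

9

g(2): Repeated squaring mod 28: 2^1 ≡ 2, 2^2 ≡ 2² = 4, 2^4 ≡ 4² = 16, 2^8 ≡ 16² = 256 ≡ 4, 2^16 ≡ 4² = 16. Since 21 = 16 + 4 + 1, 2^21 ≡ 16·16·2: 16·16 = 256 ≡ 4, then 4·2 = 8. So 2^21 ≡ 8 (mod 28).
g(4): Repeated squaring mod 28: 4^1 ≡ 4, 4^2 ≡ 4² = 16, 4^4 ≡ 16² = 256 ≡ 4, 4^8 ≡ 4² = 16, 4^16 ≡ 16² = 256 ≡ 4. Since 21 = 16 + 4 + 1, 4^21 ≡ 4·4·4: 4·4 = 16, then 16·4 = 64 ≡ 8. So 4^21 ≡ 8 (mod 28).
So g(2) = g(4) = 8 while 2 ≠ 4, therefore g is not injective, hence not bijective.
Since g is not bijective, we determine |image(g)|. Computing x^21 mod 28 for each x (by repeated squaring, reducing mod 28 at every step), the values g(0), g(1), …, g(27) are: 0, 1, 8, 27, 8, 13, 20, 7, 8, 1, 20, 15, 20, 13, 0, 15, 8, 13, 8, 27, 20, 21, 8, 15, 20, 1, 20, 27.
The distinct values are {0, 1, 7, 8, 13, 15, 20, 21, 27}; there are 9 of them.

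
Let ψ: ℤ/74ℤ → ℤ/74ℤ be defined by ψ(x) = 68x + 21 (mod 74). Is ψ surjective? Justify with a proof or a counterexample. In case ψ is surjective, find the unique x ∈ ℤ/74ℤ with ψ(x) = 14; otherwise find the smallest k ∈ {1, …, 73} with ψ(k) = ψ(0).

Recall that ψ is surjective if every y in the codomain equals ψ(x) for some x in the domain.
Since gcd(68, 74) = 2, we have 68x ≡ 0 (mod 2) for all x, so ψ(x) ≡ 1 (mod 2).
But 0 ≢ 1 (mod 2), so 0 ∈ ℤ/74ℤ has no preimage. Thus ψ is not surjective.
Since ψ is not surjective, we find the least positive k with ψ(k) = ψ(0): this means 68k ≡ 0 (mod 74), i.e. 74 ∣ 68k. Since gcd(68, 74) = 2, dividing through by 2 this holds exactly when 37 ∣ 34k, and as gcd(34, 37) = 1, exactly when 37 ∣ k.
The smallest positive such k is 37.

37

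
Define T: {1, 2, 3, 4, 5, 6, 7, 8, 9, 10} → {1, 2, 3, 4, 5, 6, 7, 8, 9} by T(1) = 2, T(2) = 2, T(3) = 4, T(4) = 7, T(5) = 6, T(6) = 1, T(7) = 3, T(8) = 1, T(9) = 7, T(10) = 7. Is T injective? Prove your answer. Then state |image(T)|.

T(1) = 2 = T(2) with 1 ≠ 2, so T is not injective.
The image of T is {1, 2, 3, 4, 6, 7}, which has 6 elements.

6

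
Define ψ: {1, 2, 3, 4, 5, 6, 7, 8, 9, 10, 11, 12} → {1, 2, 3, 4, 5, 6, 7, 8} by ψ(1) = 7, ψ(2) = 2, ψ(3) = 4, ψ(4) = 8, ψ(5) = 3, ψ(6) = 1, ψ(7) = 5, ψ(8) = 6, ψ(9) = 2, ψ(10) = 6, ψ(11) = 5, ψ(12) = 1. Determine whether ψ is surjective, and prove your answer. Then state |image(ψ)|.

8

Every element of the codomain has a preimage: 1 = ψ(6), 2 = ψ(2), 3 = ψ(5), 4 = ψ(3), 5 = ψ(7), 6 = ψ(8), 7 = ψ(1), 8 = ψ(4).
Therefore ψ is surjective.
The image of ψ is {1, 2, 3, 4, 5, 6, 7, 8}, which has 8 elements.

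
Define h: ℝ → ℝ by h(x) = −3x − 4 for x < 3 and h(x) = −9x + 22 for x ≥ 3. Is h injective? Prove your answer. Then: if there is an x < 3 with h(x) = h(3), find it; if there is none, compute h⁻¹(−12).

Both pieces are strictly decreasing (slopes −3 and −9), so each is injective on its own interval.
The left piece maps (−∞, 3) onto (−13, ∞); the right piece maps [3, ∞) onto (−∞, −5].
These images overlap. In particular h(3) = −5 (right piece), and solving −3x − 4 = −5 on the left piece gives x = 1/3 < 3.
So h(1/3) = h(3) with 1/3 ≠ 3, and h is not injective. This x = 1/3 is the requested value below 3.

1/3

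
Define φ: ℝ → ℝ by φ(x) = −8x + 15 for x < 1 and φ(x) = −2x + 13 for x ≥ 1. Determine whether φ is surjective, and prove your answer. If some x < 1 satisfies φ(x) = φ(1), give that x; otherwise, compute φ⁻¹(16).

Both pieces are strictly decreasing (slopes −8 and −2), so each is injective on its own interval.
The left piece maps (−∞, 1) onto (7, ∞); the right piece maps [1, ∞) onto (−∞, 11].
The union (7, ∞) ∪ (−∞, 11] covers ℝ, so φ is surjective.
For the follow-up: the images overlap, so an x < 1 with φ(x) = φ(1) exists. φ(1) = 11; solving −8x + 15 = 11 for x < 1 gives x = (11 − 15)/(−8) = 1/2.

1/2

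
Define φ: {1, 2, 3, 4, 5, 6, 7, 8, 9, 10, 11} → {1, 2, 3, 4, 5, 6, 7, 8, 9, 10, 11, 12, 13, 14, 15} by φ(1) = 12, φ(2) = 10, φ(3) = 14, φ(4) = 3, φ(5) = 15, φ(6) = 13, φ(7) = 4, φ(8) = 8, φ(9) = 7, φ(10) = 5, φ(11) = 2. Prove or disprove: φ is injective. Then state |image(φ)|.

11

The values φ(1), …, φ(11) are 12, 10, 14, 3, 15, 13, 4, 8, 7, 5, 2 — all distinct.
So φ(u) = φ(v) only when u = v, and φ is injective.
The image of φ is {2, 3, 4, 5, 7, 8, 10, 12, 13, 14, 15}, which has 11 elements.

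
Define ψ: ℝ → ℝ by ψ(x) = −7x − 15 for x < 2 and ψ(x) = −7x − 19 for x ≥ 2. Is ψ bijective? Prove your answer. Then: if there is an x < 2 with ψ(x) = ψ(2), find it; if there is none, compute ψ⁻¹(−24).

Both pieces are strictly decreasing (slopes −7 and −7), so each is injective on its own interval.
The left piece maps (−∞, 2) onto (−29, ∞); the right piece maps [2, ∞) onto (−∞, −33].
The images leave a gap (−29 has no preimage), so ψ is not surjective, hence not bijective.
Because the two images are disjoint, no x < 2 has ψ(x) = ψ(2), so we compute ψ⁻¹(−24): −24 lies in (−29, ∞), so solve −7x − 15 = −24: x = (−24 + 15)/(−7) = 9/7.

9/7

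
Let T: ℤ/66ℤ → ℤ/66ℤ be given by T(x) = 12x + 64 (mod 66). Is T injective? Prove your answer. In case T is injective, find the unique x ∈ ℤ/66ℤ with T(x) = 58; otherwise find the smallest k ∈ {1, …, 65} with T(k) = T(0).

11

We have gcd(12, 66) = 6 > 1. Taking x_1 = 0 and x_2 = 11: T(0) = 64 and T(11) = 12·11 + 64 = 196 ≡ 64 (mod 66).
So T(0) = T(11) while 0 ≠ 11, so T is not injective.
Since T is not injective, we find the least positive k with T(k) = T(0): this means 12k ≡ 0 (mod 66), i.e. 66 ∣ 12k. Since gcd(12, 66) = 6, dividing through by 6 this holds exactly when 11 ∣ 2k, and as gcd(2, 11) = 1, exactly when 11 ∣ k.
The smallest positive such k is 11.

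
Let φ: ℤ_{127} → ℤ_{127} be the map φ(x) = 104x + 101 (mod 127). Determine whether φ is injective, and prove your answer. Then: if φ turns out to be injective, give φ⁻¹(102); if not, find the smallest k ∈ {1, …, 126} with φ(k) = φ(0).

Suppose φ(a) = φ(b) in ℤ_{127}. Then 104a + 101 ≡ 104b + 101 (mod 127), thus 104(a − b) ≡ 0 (mod 127).
Since gcd(104, 127) = 1, 104 is invertible modulo 127, hence a − b ≡ 0 (mod 127), i.e. a = b.
So φ is injective.
We now compute 104⁻¹ mod 127 explicitly. Euclid's algorithm: 127 = 1·104 + 23, 104 = 4·23 + 12, 23 = 1·12 + 11, 12 = 1·11 + 1; back-substituting gives 1 = 11·104 − 9·127, so 104⁻¹ ≡ 11 (mod 127).
Since φ is injective, we compute φ⁻¹(102): solve 104x + 101 ≡ 102 (mod 127), i.e. 104x ≡ 1 (mod 127).
Multiplying by 104⁻¹ = 11 gives x ≡ 11·1 = 11 ≡ 11 (mod 127).
Check: φ(11) = 104·11 + 101 = 1245 = 9·127 + 102 ≡ 102 (mod 127).

11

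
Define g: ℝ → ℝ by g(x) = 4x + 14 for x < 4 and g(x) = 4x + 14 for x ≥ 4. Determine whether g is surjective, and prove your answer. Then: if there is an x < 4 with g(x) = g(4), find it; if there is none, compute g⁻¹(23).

9/4

Both pieces are strictly increasing (slopes 4 and 4), so each is injective on its own interval.
The left piece maps (−∞, 4) onto (−∞, 30); the right piece maps [4, ∞) onto [30, ∞).
These images together cover ℝ, so g is surjective.
Because the two images are disjoint, no x < 4 has g(x) = g(4), so we compute g⁻¹(23): 23 lies in (−∞, 30), so solve 4x + 14 = 23: x = (23 − 14)/4 = 9/4.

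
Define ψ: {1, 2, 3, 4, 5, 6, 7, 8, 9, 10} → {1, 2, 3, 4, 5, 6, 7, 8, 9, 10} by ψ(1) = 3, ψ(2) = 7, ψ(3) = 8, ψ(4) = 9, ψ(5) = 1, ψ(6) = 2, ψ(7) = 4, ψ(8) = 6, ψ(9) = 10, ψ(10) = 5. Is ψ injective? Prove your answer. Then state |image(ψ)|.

10

The values ψ(1), …, ψ(10) are 3, 7, 8, 9, 1, 2, 4, 6, 10, 5 — all distinct.
So ψ(u) = ψ(v) only when u = v, and ψ is injective.
The image of ψ is {1, 2, 3, 4, 5, 6, 7, 8, 9, 10}, which has 10 elements.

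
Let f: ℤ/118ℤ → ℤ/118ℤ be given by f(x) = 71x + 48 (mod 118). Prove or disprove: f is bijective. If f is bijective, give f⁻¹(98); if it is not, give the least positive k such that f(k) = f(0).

14

By definition, f is injective when f(a) = f(b) forces a = b.
Suppose f(a) = f(b) in ℤ/118ℤ. Then 71a + 48 ≡ 71b + 48 (mod 118), hence 71(a − b) ≡ 0 (mod 118).
Since gcd(71, 118) = 1, 71 is invertible modulo 118, thus a − b ≡ 0 (mod 118), i.e. a = b.
We now compute 71⁻¹ mod 118 explicitly. Euclid's algorithm: 118 = 1·71 + 47, 71 = 1·47 + 24, 47 = 1·24 + 23, 24 = 1·23 + 1; back-substituting gives 1 = 5·71 − 3·118, so 71⁻¹ ≡ 5 (mod 118).
For any y ∈ ℤ/118ℤ, x = 5(y − 48) mod 118 satisfies f(x) = 71·5(y − 48) + 48 ≡ y (since 71·5 ≡ 1 mod 118). So every y has a preimage.
Thus f is bijective.
Since f is bijective, we find f⁻¹(98): we need 71x ≡ 98 − 48 ≡ 50 (mod 118). Using 71⁻¹ = 5: x ≡ 5·50 = 250 = 2·118 + 14, so x = 14.
Check: f(14) = 71·14 + 48 = 1042 = 8·118 + 98 ≡ 98 (mod 118).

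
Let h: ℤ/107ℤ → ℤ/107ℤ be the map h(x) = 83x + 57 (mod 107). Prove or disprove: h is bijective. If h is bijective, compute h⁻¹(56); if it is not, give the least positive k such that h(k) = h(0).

Recall: h is injective when h(x_1) = h(x_2) forces x_1 = x_2.
Suppose h(x_1) = h(x_2) in ℤ/107ℤ. Then 83x_1 + 57 ≡ 83x_2 + 57 (mod 107), hence 83(x_1 − x_2) ≡ 0 (mod 107).
Since gcd(83, 107) = 1, 83 is invertible modulo 107, therefore x_1 − x_2 ≡ 0 (mod 107), i.e. x_1 = x_2.
We now compute 83⁻¹ mod 107 explicitly. Euclid's algorithm: 107 = 1·83 + 24, 83 = 3·24 + 11, 24 = 2·11 + 2, 11 = 5·2 + 1; back-substituting gives 1 = 49·83 − 38·107, so 83⁻¹ ≡ 49 (mod 107).
Then y ↦ 49(y − 57) is a two-sided inverse to h, so every y ∈ ℤ/107ℤ has a preimage.
Thus h is bijective.
Since h is bijective, we find h⁻¹(56): we need 83x ≡ 56 − 57 ≡ 106 (mod 107). Using 83⁻¹ = 49: x ≡ 49·106 = 5194 = 48·107 + 58, so x = 58.
Check: h(58) = 83·58 + 57 = 4871 = 45·107 + 56 ≡ 56 (mod 107).

58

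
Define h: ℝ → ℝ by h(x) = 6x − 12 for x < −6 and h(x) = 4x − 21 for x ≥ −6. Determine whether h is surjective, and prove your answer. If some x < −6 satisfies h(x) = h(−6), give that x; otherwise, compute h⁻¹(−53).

-41/6

Both pieces are strictly increasing (slopes 6 and 4), so each is injective on its own interval.
The left piece maps (−∞, −6) onto (−∞, −48); the right piece maps [−6, ∞) onto [−45, ∞).
The union (−∞, −48) ∪ [−45, ∞) omits the interval between −48 and −45; in particular −48 has no preimage. So h is not surjective.
Because the two images are disjoint, no x < −6 has h(x) = h(−6), so we compute h⁻¹(−53): −53 lies in (−∞, −48), so solve 6x − 12 = −53: x = (−53 + 12)/6 = −41/6.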